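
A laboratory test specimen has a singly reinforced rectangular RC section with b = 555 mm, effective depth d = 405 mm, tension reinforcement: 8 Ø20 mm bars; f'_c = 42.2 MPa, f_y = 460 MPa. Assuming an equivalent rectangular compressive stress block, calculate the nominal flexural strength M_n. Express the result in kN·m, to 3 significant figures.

A_s = 8 × 314 = 2512 mm².
T = A_s f_y = 2512 × 460 = 1155520 N = 1155.52 kN.
From C = T: a = T/(0.85 f'_c b) = 1155520/(0.85 × 42.2 × 555) = 58.04 mm.
M_n = T(d − a/2) = 1155.52 kN × (405 − 29.02) mm = 434.45 kN·m.

M_n ≈ 434 kN·m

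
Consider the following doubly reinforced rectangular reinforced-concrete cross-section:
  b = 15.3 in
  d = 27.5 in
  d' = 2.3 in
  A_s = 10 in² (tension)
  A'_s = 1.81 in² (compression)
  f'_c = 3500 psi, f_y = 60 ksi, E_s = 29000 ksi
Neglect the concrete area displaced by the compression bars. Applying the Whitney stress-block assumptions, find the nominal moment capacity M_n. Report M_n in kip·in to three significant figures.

M_n ≈ 13600 kip·in

Assume both steels yield.
a = (A_s − A'_s) f_y/(0.85 f'_c b) = (10 − 1.81) × 60/(0.85 × 3.5 × 15.3) = 10.796 in.
c = a/β₁ = 10.796/0.85 = 12.701 in; ε'_s = 0.003(c − d')/c = 0.0025 ≥ ε_y = 0.0021, so the compression steel yields.
M_n = (A_s − A'_s) f_y (d − a/2) + A'_s f_y (d − d') = 491.4 × (27.5 − 5.398) + 108.6 × (27.5 − 2.3) = 10860.9 + 2736.7 = 13597.6 kip·in.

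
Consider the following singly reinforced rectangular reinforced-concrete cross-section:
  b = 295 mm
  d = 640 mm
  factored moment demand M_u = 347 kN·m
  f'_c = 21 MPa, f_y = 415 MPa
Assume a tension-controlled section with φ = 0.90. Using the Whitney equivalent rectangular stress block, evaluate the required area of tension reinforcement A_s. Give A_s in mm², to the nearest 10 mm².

A_s ≈ 1610 mm²

M_n = M_u/φ = 347/0.90 = 385.556 kN·m.
With M_n = 0.85 f'_c a b (d − a/2), solve the quadratic for a:
a = d − √(d² − 2M_n/(0.85 f'_c b)) = 640 − √(640² − 2 × 385.556×10⁶/(0.85 × 21 × 295)) = 127.01 mm.
A_s = 0.85 f'_c a b / f_y = 0.85 × 21 × 127.01 × 295 / 415 = 1611.6 mm².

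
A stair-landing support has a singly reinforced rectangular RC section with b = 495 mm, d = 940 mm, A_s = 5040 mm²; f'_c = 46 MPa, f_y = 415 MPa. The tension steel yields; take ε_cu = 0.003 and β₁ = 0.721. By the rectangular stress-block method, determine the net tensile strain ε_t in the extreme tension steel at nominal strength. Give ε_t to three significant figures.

ε_t ≈ 0.0158

a = A_s f_y/(0.85 f'_c b) = 108.07 mm.
β₁ = 0.721, so c = a/β₁ = 108.07/0.721 = 149.89 mm.
From the linear strain diagram with ε_cu = 0.003: ε_t = 0.003 (d − c)/c = 0.003 × (940 − 149.89)/149.89 = 0.0158.
Since ε_t ≥ 0.005, the section is tension-controlled.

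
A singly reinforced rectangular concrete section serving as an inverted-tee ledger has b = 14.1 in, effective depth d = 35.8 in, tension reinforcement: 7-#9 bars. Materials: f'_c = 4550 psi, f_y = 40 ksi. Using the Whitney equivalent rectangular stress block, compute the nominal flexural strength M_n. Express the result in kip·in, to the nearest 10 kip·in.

M_n ≈ 9310 kip·in

A_s = 7 × 1 = 7 in².
T = A_s f_y = 7 × 40 = 280 kips.
a = T/(0.85 f'_c b) = 280/(0.85 × 4.55 × 14.1) = 5.135 in.
M_n = T(d − a/2) = 280 × (35.8 − 2.5675) = 9305.1 kip·in.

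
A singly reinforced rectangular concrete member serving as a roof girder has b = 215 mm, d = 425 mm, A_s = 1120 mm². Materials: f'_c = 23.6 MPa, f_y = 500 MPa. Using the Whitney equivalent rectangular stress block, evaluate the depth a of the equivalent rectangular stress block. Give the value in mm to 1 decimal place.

a ≈ 129.8 mm

T = A_s f_y = 1120 × 500 = 560000 N = 560 kN.
Setting C = 0.85 f'_c a b equal to T: a = 560000/(0.85 × 23.6 × 215) = 129.8 mm.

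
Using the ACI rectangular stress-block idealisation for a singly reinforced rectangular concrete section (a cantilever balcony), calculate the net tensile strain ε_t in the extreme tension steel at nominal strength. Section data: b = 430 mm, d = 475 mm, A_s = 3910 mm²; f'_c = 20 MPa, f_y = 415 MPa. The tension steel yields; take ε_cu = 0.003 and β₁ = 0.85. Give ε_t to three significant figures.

ε_t ≈ 0.00246

a = A_s f_y/(0.85 f'_c b) = 221.98 mm.
β₁ = 0.85, so c = a/β₁ = 221.98/0.85 = 261.15 mm.
From the linear strain diagram with ε_cu = 0.003: ε_t = 0.003 (d − c)/c = 0.003 × (475 − 261.15)/261.15 = 0.00246.
ε_t < 0.004 — the section is over-reinforced for flexure under ACI limits.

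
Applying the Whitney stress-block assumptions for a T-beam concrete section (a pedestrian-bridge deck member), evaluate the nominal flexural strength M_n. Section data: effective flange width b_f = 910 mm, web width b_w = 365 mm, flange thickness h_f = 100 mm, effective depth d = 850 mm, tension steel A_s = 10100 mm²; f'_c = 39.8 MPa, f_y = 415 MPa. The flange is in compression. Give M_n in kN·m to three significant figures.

M_n ≈ 3250 kN·m

Tension: T = A_s f_y = 10100 × 415 = 4191500 N.
Try a within the flange: a = T/(0.85 f'_c b_f) = 4191500/(0.85 × 39.8 × 910) = 136.15 mm.
a = 136.15 > h_f = 100 mm: the block extends into the web. Split into flange-overhang and web parts.
C_f = 0.85 f'_c (b_f − b_w) h_f = 0.85 × 39.8 × (910 − 365) × 100 = 1843735 N.
Remaining web compression depth: a_w = (T − C_f)/(0.85 f'_c b_w) = (4191500 − 1843735)/(0.85 × 39.8 × 365) = 190.13 mm.
M_n = C_f(d − h_f/2) + (T − C_f)(d − a_w/2) = 1843735 × (850 − 50) + 2347765 × (850 − 95.065) = 1474.99 + 1772.41 = 3247.40 × 10⁶ N·mm.
M_n = 3247.40 kN·m.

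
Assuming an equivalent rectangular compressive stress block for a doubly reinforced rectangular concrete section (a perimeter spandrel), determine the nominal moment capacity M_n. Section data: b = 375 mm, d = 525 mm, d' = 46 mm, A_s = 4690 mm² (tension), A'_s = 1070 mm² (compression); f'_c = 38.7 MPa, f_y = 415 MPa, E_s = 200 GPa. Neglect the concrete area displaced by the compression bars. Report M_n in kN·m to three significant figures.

Assume both tension and compression steel yield.
Net tension couple steel: A_s − A'_s = 3620 mm².
a = (A_s − A'_s) f_y / (0.85 f'_c b) = 1502300/(0.85 × 38.7 × 375) = 121.79 mm.
c = a/β₁ = 121.79/0.774 = 157.35 mm; ε'_s = 0.003(c − d')/c = 0.0021 ≥ f_y/E_s = 0.0021, so compression steel does yield.
M_n = (A_s − A'_s) f_y (d − a/2) + A'_s f_y (d − d') = [1502300 × (525 − 60.895) + 444050 × (525 − 46)] × 10⁻⁶ = 697.22 + 212.70 = 909.92 kN·m.

M_n ≈ 910 kN·m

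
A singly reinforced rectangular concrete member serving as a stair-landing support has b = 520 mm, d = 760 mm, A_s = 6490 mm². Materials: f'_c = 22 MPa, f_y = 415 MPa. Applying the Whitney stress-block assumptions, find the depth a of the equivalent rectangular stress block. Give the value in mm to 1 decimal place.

T = A_s f_y = 6490 × 415 = 2693350 N = 2693.35 kN.
Setting C = 0.85 f'_c a b equal to T: a = 2693350/(0.85 × 22 × 520) = 277.0 mm.

a ≈ 277.0 mm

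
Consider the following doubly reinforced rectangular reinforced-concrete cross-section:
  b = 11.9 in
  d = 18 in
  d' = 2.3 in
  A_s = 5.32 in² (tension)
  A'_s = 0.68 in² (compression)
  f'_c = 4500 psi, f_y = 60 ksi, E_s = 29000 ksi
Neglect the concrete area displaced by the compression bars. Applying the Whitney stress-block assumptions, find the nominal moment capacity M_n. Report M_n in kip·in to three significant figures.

M_n ≈ 4800 kip·in

Assume both steels yield.
a = (A_s − A'_s) f_y/(0.85 f'_c b) = (5.32 − 0.68) × 60/(0.85 × 4.5 × 11.9) = 6.116 in.
c = a/β₁ = 6.116/0.825 = 7.413 in; ε'_s = 0.003(c − d')/c = 0.0021 ≥ ε_y = 0.0021, so the compression steel yields.
M_n = (A_s − A'_s) f_y (d − a/2) + A'_s f_y (d − d') = 278.4 × (18 − 3.058) + 40.8 × (18 − 2.3) = 4159.9 + 640.6 = 4800.5 kip·in.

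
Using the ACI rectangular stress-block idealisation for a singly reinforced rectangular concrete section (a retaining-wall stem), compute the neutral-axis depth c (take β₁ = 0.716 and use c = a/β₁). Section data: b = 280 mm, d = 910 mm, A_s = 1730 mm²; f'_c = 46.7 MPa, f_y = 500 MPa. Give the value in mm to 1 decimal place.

T = A_s f_y = 1730 × 500 = 865000 N = 865 kN.
Setting C = 0.85 f'_c a b equal to T: a = 865000/(0.85 × 46.7 × 280) = 77.826 mm.
With β₁ = 0.716, c = a/β₁ = 77.826/0.716 = 108.7 mm.

c ≈ 108.7 mm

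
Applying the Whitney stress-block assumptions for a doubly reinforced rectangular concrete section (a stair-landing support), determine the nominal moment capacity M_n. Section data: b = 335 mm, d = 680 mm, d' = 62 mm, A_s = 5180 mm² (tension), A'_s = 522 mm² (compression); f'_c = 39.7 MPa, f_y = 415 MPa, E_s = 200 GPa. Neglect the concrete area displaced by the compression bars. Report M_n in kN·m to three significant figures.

Assume both tension and compression steel yield.
Net tension couple steel: A_s − A'_s = 4658 mm².
a = (A_s − A'_s) f_y / (0.85 f'_c b) = 1933070/(0.85 × 39.7 × 335) = 171.00 mm.
c = a/β₁ = 171.00/0.766 = 223.24 mm; ε'_s = 0.003(c − d')/c = 0.0022 ≥ f_y/E_s = 0.0021, so compression steel does yield.
M_n = (A_s − A'_s) f_y (d − a/2) + A'_s f_y (d − d') = [1933070 × (680 − 85.5) + 216630 × (680 − 62)] × 10⁻⁶ = 1149.21 + 133.88 = 1283.09 kN·m.

M_n ≈ 1280 kN·m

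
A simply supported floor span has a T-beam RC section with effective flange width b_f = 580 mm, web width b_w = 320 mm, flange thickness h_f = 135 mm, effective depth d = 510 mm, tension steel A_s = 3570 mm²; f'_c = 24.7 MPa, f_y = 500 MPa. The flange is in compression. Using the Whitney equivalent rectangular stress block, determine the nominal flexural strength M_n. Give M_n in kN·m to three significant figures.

M_n ≈ 779 kN·m

Tension: T = A_s f_y = 3570 × 500 = 1785000 N.
Try a within the flange: a = T/(0.85 f'_c b_f) = 1785000/(0.85 × 24.7 × 580) = 146.59 mm.
a = 146.59 > h_f = 135 mm: the block extends into the web. Split into flange-overhang and web parts.
C_f = 0.85 f'_c (b_f − b_w) h_f = 0.85 × 24.7 × (580 − 320) × 135 = 736925 N.
Remaining web compression depth: a_w = (T − C_f)/(0.85 f'_c b_w) = (1785000 − 736925)/(0.85 × 24.7 × 320) = 156.00 mm.
M_n = C_f(d − h_f/2) + (T − C_f)(d − a_w/2) = 736925 × (510 − 67.5) + 1048075 × (510 − 78) = 326.09 + 452.77 = 778.86 × 10⁶ N·mm.
M_n = 778.86 kN·m.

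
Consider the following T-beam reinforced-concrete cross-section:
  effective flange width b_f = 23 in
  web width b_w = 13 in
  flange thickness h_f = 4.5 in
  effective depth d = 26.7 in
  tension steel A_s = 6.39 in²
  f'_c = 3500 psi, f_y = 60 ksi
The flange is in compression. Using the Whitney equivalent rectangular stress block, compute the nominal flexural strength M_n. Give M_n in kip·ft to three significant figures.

M_n ≈ 761 kip·ft

Tension: T = A_s f_y = 6.39 × 60 = 383.4 kips.
Try a within the flange: a = T/(0.85 f'_c b_f) = 383.4/(0.85 × 3.5 × 23) = 5.603 in.
a = 5.603 > h_f = 4.5 in: the block extends into the web. Split into flange-overhang and web parts.
C_f = 0.85 f'_c (b_f − b_w) h_f = 0.85 × 3.5 × (23 − 13) × 4.5 = 133.9 kips.
Remaining web compression depth: a_w = (T − C_f)/(0.85 f'_c b_w) = (383.4 − 133.9)/(0.85 × 3.5 × 13) = 6.451 in.
M_n = C_f(d − h_f/2) + (T − C_f)(d − a_w/2) = 133.9 × (26.7 − 2.25) + 249.5 × (26.7 − 3.2255) = 3273.9 + 5856.9 = 9130.8 kip·in.
M_n = 9130.8/12 = 760.90 kip·ft.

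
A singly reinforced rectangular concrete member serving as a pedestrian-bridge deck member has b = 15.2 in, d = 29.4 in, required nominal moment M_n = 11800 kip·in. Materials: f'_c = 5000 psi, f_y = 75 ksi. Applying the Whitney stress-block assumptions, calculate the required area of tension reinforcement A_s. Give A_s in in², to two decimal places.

A_s ≈ 6.08 in²

From M_n = 0.85 f'_c a b (d − a/2):
a = d − √(d² − 2M_n/(0.85 f'_c b)) = 29.4 − √(29.4² − 2 × 11800/(0.85 × 5 × 15.2)) = 7.061 in.
A_s = 0.85 f'_c a b / f_y = 0.85 × 5 × 7.061 × 15.2 / 75 = 6.082 in².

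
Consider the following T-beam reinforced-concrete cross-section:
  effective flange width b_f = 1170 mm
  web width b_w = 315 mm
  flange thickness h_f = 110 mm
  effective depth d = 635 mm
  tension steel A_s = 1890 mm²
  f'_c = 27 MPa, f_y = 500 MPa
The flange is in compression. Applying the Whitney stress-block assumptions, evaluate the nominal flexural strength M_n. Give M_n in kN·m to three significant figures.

M_n ≈ 583 kN·m

Tension: T = A_s f_y = 1890 × 500 = 945000 N.
Try a within the flange: a = T/(0.85 f'_c b_f) = 945000/(0.85 × 27 × 1170) = 35.19 mm.
Since a = 35.19 ≤ h_f = 110 mm, the stress block lies entirely in the flange; analyse as a rectangular beam of width b_f.
M_n = T(d − a/2) = 945000 × (635 − 17.595) = 583.45 × 10⁶ N·mm.
M_n = 583.45 kN·m.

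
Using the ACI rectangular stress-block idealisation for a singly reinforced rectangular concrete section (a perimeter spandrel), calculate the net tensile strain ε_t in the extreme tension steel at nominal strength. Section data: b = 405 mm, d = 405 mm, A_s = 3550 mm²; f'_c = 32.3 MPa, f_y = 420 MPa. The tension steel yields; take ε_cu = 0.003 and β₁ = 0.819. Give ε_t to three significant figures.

ε_t ≈ 0.00442

a = A_s f_y/(0.85 f'_c b) = 134.09 mm.
β₁ = 0.819, so c = a/β₁ = 134.09/0.819 = 163.72 mm.
From the linear strain diagram with ε_cu = 0.003: ε_t = 0.003 (d − c)/c = 0.003 × (405 − 163.72)/163.72 = 0.00442.
ε_t is between 0.004 and 0.005 — transition zone.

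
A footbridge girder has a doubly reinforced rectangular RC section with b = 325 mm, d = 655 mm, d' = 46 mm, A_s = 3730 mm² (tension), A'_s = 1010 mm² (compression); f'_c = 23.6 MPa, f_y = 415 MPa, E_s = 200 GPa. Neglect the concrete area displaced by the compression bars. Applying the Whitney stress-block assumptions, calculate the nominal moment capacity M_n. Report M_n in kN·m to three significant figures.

Assume both tension and compression steel yield.
Net tension couple steel: A_s − A'_s = 2720 mm².
a = (A_s − A'_s) f_y / (0.85 f'_c b) = 1128800/(0.85 × 23.6 × 325) = 173.14 mm.
c = a/β₁ = 173.14/0.85 = 203.69 mm; ε'_s = 0.003(c − d')/c = 0.0023 ≥ f_y/E_s = 0.0021, so compression steel does yield.
M_n = (A_s − A'_s) f_y (d − a/2) + A'_s f_y (d − d') = [1128800 × (655 − 86.57) + 419150 × (655 − 46)] × 10⁻⁶ = 641.64 + 255.26 = 896.90 kN·m.

M_n ≈ 897 kN·m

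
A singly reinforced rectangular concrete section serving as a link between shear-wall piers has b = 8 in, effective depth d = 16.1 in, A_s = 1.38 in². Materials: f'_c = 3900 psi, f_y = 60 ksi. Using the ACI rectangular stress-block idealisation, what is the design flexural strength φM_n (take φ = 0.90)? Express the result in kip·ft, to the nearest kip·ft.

T = A_s f_y = 1.38 × 60 = 82.8 kips.
a = T/(0.85 f'_c b) = 82.8/(0.85 × 3.9 × 8) = 3.122 in.
M_n = T(d − a/2) = 82.8 × (16.1 − 1.561) = 1203.8 kip·in = 1203.8/12 = 100.32 kip·ft.
φM_n = 0.90 × 100.32 = 90.29 kip·ft.

φM_n ≈ 90 kip·ft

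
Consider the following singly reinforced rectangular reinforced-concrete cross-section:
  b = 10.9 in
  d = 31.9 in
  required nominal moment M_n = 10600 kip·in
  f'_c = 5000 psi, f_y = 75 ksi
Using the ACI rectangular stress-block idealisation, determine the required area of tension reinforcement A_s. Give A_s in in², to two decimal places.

From M_n = 0.85 f'_c a b (d − a/2):
a = d − √(d² − 2M_n/(0.85 f'_c b)) = 31.9 − √(31.9² − 2 × 10600/(0.85 × 5 × 10.9)) = 8.236 in.
A_s = 0.85 f'_c a b / f_y = 0.85 × 5 × 8.236 × 10.9 / 75 = 5.087 in².

A_s ≈ 5.09 in²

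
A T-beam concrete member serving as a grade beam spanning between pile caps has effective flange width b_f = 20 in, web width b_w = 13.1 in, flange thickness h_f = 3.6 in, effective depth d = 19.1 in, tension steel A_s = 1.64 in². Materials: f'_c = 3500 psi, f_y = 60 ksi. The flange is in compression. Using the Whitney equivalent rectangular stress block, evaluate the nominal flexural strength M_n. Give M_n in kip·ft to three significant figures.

M_n ≈ 150 kip·ft

Tension: T = A_s f_y = 1.64 × 60 = 98.4 kips.
Try a within the flange: a = T/(0.85 f'_c b_f) = 98.4/(0.85 × 3.5 × 20) = 1.654 in.
Since a = 1.654 ≤ h_f = 3.6 in, the stress block lies entirely in the flange; analyse as a rectangular beam of width b_f.
M_n = T(d − a/2) = 98.4 × (19.1 − 0.827) = 1798.1 kip·in.
M_n = 1798.1/12 = 149.84 kip·ft.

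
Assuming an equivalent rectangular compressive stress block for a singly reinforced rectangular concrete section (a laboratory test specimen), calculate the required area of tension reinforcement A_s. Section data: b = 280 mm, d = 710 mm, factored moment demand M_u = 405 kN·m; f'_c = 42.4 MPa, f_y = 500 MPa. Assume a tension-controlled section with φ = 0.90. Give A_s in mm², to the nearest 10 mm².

M_n = M_u/φ = 405/0.90 = 450 kN·m.
With M_n = 0.85 f'_c a b (d − a/2), solve the quadratic for a:
a = d − √(d² − 2M_n/(0.85 f'_c b)) = 710 − √(710² − 2 × 450×10⁶/(0.85 × 42.4 × 280)) = 65.86 mm.
A_s = 0.85 f'_c a b / f_y = 0.85 × 42.4 × 65.86 × 280 / 500 = 1329.2 mm².

A_s ≈ 1330 mm²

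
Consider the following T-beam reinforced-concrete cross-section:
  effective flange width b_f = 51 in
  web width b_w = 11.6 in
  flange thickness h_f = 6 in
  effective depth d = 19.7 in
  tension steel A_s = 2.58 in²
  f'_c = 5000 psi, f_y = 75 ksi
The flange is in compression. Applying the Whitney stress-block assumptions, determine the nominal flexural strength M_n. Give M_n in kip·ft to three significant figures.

Tension: T = A_s f_y = 2.58 × 75 = 193.5 kips.
Try a within the flange: a = T/(0.85 f'_c b_f) = 193.5/(0.85 × 5 × 51) = 0.893 in.
Since a = 0.893 ≤ h_f = 6 in, the stress block lies entirely in the flange; analyse as a rectangular beam of width b_f.
M_n = T(d − a/2) = 193.5 × (19.7 − 0.4465) = 3725.6 kip·in.
M_n = 3725.6/12 = 310.47 kip·ft.

M_n ≈ 310 kip·ft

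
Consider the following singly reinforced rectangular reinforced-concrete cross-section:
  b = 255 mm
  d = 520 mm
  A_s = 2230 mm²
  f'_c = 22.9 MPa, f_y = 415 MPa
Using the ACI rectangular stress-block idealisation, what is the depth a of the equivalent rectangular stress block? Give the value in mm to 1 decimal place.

T = A_s f_y = 2230 × 415 = 925450 N = 925.45 kN.
Setting C = 0.85 f'_c a b equal to T: a = 925450/(0.85 × 22.9 × 255) = 186.4 mm.

a ≈ 186.4 mm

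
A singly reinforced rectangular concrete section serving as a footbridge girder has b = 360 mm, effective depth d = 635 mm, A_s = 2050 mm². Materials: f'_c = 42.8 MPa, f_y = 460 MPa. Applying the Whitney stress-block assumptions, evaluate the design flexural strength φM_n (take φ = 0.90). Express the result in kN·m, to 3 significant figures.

T = A_s f_y = 2050 × 460 = 943000 N = 943 kN.
From C = T: a = T/(0.85 f'_c b) = 943000/(0.85 × 42.8 × 360) = 72.00 mm.
M_n = T(d − a/2) = 943 kN × (635 − 36) mm = 564.86 kN·m.
φM_n = 0.90 × 564.86 = 508.37 kN·m.

φM_n ≈ 508 kN·m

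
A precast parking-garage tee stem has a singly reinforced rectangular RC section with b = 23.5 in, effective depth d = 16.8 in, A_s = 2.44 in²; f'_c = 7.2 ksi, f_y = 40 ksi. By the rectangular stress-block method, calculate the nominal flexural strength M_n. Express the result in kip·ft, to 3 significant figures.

T = A_s f_y = 2.44 × 40 = 97.6 kips.
a = T/(0.85 f'_c b) = 97.6/(0.85 × 7.2 × 23.5) = 0.679 in.
M_n = T(d − a/2) = 97.6 × (16.8 − 0.3395) = 1606.5 kip·in = 1606.5/12 = 133.88 kip·ft.

M_n ≈ 134 kip·ft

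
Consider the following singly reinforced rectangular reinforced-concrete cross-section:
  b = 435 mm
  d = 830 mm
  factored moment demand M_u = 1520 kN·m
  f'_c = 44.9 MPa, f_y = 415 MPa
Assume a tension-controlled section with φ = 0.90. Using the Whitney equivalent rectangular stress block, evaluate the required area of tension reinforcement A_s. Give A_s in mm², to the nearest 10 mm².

A_s ≈ 5330 mm²

M_n = M_u/φ = 1520/0.90 = 1688.89 kN·m.
With M_n = 0.85 f'_c a b (d − a/2), solve the quadratic for a:
a = d − √(d² − 2M_n/(0.85 f'_c b)) = 830 − √(830² − 2 × 1688.89×10⁶/(0.85 × 44.9 × 435)) = 133.26 mm.
A_s = 0.85 f'_c a b / f_y = 0.85 × 44.9 × 133.26 × 435 / 415 = 5331.0 mm².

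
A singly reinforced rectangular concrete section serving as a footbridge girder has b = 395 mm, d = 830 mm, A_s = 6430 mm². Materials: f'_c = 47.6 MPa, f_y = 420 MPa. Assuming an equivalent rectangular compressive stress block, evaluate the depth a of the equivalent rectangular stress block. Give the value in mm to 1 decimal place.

T = A_s f_y = 6430 × 420 = 2700600 N = 2700.6 kN.
Setting C = 0.85 f'_c a b equal to T: a = 2700600/(0.85 × 47.6 × 395) = 169.0 mm.

a ≈ 169.0 mm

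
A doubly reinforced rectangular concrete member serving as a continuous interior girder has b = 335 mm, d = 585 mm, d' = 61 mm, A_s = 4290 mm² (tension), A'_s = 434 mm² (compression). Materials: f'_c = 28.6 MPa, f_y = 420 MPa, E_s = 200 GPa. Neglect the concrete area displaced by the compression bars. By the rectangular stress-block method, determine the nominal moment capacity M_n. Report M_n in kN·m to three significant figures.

Assume both tension and compression steel yield.
Net tension couple steel: A_s − A'_s = 3856 mm².
a = (A_s − A'_s) f_y / (0.85 f'_c b) = 1619520/(0.85 × 28.6 × 335) = 198.86 mm.
c = a/β₁ = 198.86/0.846 = 235.06 mm; ε'_s = 0.003(c − d')/c = 0.0022 ≥ f_y/E_s = 0.0021, so compression steel does yield.
M_n = (A_s − A'_s) f_y (d − a/2) + A'_s f_y (d − d') = [1619520 × (585 − 99.43) + 182280 × (585 − 61)] × 10⁻⁶ = 786.39 + 95.51 = 881.90 kN·m.

M_n ≈ 882 kN·m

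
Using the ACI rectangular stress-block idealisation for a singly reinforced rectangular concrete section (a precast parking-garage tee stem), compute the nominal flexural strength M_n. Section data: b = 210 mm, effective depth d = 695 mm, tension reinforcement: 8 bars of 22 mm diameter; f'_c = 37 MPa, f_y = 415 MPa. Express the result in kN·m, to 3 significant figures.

A_s = 8 × 380 = 3040 mm².
T = A_s f_y = 3040 × 415 = 1261600 N = 1261.6 kN.
From C = T: a = T/(0.85 f'_c b) = 1261600/(0.85 × 37 × 210) = 191.02 mm.
M_n = T(d − a/2) = 1261.6 kN × (695 − 95.51) mm = 756.32 kN·m.

M_n ≈ 756 kN·m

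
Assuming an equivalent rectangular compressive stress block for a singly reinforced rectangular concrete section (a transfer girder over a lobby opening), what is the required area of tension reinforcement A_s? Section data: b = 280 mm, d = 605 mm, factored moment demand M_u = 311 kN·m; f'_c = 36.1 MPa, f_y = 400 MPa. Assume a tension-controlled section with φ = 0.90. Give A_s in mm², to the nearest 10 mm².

M_n = M_u/φ = 311/0.90 = 345.556 kN·m.
With M_n = 0.85 f'_c a b (d − a/2), solve the quadratic for a:
a = d − √(d² − 2M_n/(0.85 f'_c b)) = 605 − √(605² − 2 × 345.556×10⁶/(0.85 × 36.1 × 280)) = 70.60 mm.
A_s = 0.85 f'_c a b / f_y = 0.85 × 36.1 × 70.60 × 280 / 400 = 1516.5 mm².

A_s ≈ 1520 mm²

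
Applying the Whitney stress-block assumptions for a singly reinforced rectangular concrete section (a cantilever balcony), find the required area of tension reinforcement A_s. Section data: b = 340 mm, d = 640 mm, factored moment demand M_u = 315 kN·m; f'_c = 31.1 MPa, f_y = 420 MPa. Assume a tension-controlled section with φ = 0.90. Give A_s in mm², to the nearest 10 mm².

M_n = M_u/φ = 315/0.90 = 350 kN·m.
With M_n = 0.85 f'_c a b (d − a/2), solve the quadratic for a:
a = d − √(d² − 2M_n/(0.85 f'_c b)) = 640 − √(640² − 2 × 350×10⁶/(0.85 × 31.1 × 340)) = 64.05 mm.
A_s = 0.85 f'_c a b / f_y = 0.85 × 31.1 × 64.05 × 340 / 420 = 1370.7 mm².

A_s ≈ 1370 mm²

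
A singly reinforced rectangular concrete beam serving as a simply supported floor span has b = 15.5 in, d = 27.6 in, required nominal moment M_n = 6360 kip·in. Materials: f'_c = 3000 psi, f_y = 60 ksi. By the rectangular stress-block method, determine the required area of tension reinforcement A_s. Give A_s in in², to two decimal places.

A_s ≈ 4.36 in²

From M_n = 0.85 f'_c a b (d − a/2):
a = d − √(d² − 2M_n/(0.85 f'_c b)) = 27.6 − √(27.6² − 2 × 6360/(0.85 × 3 × 15.5)) = 6.625 in.
A_s = 0.85 f'_c a b / f_y = 0.85 × 3 × 6.625 × 15.5 / 60 = 4.364 in².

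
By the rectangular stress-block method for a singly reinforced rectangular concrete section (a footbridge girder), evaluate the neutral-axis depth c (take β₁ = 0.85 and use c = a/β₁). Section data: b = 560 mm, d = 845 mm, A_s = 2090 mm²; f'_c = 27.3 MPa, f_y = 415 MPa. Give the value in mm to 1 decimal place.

c ≈ 78.5 mm

T = A_s f_y = 2090 × 415 = 867350 N = 867.35 kN.
Setting C = 0.85 f'_c a b equal to T: a = 867350/(0.85 × 27.3 × 560) = 66.746 mm.
With β₁ = 0.85, c = a/β₁ = 66.746/0.85 = 78.5 mm.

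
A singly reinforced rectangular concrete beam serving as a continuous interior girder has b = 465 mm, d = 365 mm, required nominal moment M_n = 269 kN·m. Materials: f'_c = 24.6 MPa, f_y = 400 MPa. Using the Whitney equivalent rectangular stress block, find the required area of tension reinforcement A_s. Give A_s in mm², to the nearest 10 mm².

A_s ≈ 2090 mm²

With M_n = 0.85 f'_c a b (d − a/2), solve the quadratic for a:
a = d − √(d² − 2M_n/(0.85 f'_c b)) = 365 − √(365² − 2 × 269×10⁶/(0.85 × 24.6 × 465)) = 85.91 mm.
A_s = 0.85 f'_c a b / f_y = 0.85 × 24.6 × 85.91 × 465 / 400 = 2088.3 mm².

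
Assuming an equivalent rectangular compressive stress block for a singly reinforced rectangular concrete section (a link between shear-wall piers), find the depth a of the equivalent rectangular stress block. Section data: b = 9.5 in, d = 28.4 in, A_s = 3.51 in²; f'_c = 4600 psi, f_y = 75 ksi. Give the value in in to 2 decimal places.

T = A_s f_y = 3.51 × 75 = 263.25 kips.
a = T/(0.85 f'_c b) = 263.25/(0.85 × 4.6 × 9.5) = 7.09 in.

a ≈ 7.09 in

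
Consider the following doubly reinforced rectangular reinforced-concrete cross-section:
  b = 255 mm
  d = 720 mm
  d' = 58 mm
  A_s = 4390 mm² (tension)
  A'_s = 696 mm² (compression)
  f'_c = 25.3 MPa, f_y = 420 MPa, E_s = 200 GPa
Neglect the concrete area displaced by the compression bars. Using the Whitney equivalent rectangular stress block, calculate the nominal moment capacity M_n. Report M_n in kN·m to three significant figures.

M_n ≈ 1090 kN·m

Assume both tension and compression steel yield.
Net tension couple steel: A_s − A'_s = 3694 mm².
a = (A_s − A'_s) f_y / (0.85 f'_c b) = 1551480/(0.85 × 25.3 × 255) = 282.92 mm.
c = a/β₁ = 282.92/0.85 = 332.85 mm; ε'_s = 0.003(c − d')/c = 0.0025 ≥ f_y/E_s = 0.0021, so compression steel does yield.
M_n = (A_s − A'_s) f_y (d − a/2) + A'_s f_y (d − d') = [1551480 × (720 − 141.46) + 292320 × (720 − 58)] × 10⁻⁶ = 897.59 + 193.52 = 1091.11 kN·m.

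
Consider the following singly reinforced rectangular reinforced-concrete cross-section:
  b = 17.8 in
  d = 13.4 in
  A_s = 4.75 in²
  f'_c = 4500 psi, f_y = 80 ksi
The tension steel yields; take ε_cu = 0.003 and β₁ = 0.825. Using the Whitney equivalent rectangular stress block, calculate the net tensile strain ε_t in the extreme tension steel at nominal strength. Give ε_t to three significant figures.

ε_t ≈ 0.00294

a = A_s f_y/(0.85 f'_c b) = 5.581 in.
β₁ = 0.825, so c = a/β₁ = 5.581/0.825 = 6.765 in.
From the linear strain diagram with ε_cu = 0.003: ε_t = 0.003 (d − c)/c = 0.003 × (13.4 − 6.765)/6.765 = 0.00294.
ε_t < 0.004 — the section is over-reinforced for flexure under ACI limits.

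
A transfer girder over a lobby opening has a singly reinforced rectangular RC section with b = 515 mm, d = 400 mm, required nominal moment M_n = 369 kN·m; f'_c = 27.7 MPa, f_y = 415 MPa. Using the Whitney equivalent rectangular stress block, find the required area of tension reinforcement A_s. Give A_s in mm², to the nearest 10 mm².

With M_n = 0.85 f'_c a b (d − a/2), solve the quadratic for a:
a = d − √(d² − 2M_n/(0.85 f'_c b)) = 400 − √(400² − 2 × 369×10⁶/(0.85 × 27.7 × 515)) = 85.14 mm.
A_s = 0.85 f'_c a b / f_y = 0.85 × 27.7 × 85.14 × 515 / 415 = 2487.7 mm².

A_s ≈ 2490 mm²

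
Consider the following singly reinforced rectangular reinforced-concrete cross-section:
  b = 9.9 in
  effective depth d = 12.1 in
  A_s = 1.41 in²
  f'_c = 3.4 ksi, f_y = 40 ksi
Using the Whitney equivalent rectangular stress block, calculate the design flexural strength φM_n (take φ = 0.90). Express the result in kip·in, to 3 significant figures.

T = A_s f_y = 1.41 × 40 = 56.4 kips.
a = T/(0.85 f'_c b) = 56.4/(0.85 × 3.4 × 9.9) = 1.971 in.
M_n = T(d − a/2) = 56.4 × (12.1 − 0.9855) = 626.9 kip·in.
φM_n = 0.90 × 626.9 = 564.2 kip·in.

φM_n ≈ 564 kip·in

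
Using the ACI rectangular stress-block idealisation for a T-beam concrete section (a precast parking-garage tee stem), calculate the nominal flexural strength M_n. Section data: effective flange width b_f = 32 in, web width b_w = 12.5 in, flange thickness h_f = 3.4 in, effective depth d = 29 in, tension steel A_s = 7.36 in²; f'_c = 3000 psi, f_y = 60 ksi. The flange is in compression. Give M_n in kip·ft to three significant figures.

M_n ≈ 946 kip·ft

Tension: T = A_s f_y = 7.36 × 60 = 441.6 kips.
Try a within the flange: a = T/(0.85 f'_c b_f) = 441.6/(0.85 × 3 × 32) = 5.412 in.
a = 5.412 > h_f = 3.4 in: the block extends into the web. Split into flange-overhang and web parts.
C_f = 0.85 f'_c (b_f − b_w) h_f = 0.85 × 3 × (32 − 12.5) × 3.4 = 169.1 kips.
Remaining web compression depth: a_w = (T − C_f)/(0.85 f'_c b_w) = (441.6 − 169.1)/(0.85 × 3 × 12.5) = 8.549 in.
M_n = C_f(d − h_f/2) + (T − C_f)(d − a_w/2) = 169.1 × (29 − 1.7) + 272.5 × (29 − 4.2745) = 4616.4 + 6737.7 = 11354.1 kip·in.
M_n = 11354.1/12 = 946.18 kip·ft.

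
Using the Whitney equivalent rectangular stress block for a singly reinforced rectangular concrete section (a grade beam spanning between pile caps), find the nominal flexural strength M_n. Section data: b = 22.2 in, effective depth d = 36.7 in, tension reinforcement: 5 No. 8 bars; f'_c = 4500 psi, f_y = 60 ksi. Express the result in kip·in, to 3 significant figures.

M_n ≈ 8370 kip·in

A_s = 5 × 0.79 = 3.95 in².
T = A_s f_y = 3.95 × 60 = 237 kips.
a = T/(0.85 f'_c b) = 237/(0.85 × 4.5 × 22.2) = 2.791 in.
M_n = T(d − a/2) = 237 × (36.7 − 1.3955) = 8367.2 kip·in.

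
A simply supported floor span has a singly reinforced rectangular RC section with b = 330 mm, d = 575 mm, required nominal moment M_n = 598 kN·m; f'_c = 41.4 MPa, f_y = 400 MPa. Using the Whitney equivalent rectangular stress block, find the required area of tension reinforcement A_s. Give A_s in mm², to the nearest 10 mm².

A_s ≈ 2840 mm²

With M_n = 0.85 f'_c a b (d − a/2), solve the quadratic for a:
a = d − √(d² − 2M_n/(0.85 f'_c b)) = 575 − √(575² − 2 × 598×10⁶/(0.85 × 41.4 × 330)) = 97.89 mm.
A_s = 0.85 f'_c a b / f_y = 0.85 × 41.4 × 97.89 × 330 / 400 = 2841.9 mm².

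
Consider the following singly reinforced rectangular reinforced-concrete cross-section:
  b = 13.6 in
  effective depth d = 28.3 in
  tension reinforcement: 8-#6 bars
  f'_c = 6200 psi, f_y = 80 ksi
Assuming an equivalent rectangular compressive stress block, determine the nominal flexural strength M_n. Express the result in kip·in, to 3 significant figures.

M_n ≈ 7420 kip·in

A_s = 8 × 0.44 = 3.52 in².
T = A_s f_y = 3.52 × 80 = 281.6 kips.
a = T/(0.85 f'_c b) = 281.6/(0.85 × 6.2 × 13.6) = 3.929 in.
M_n = T(d − a/2) = 281.6 × (28.3 − 1.9645) = 7416.1 kip·in.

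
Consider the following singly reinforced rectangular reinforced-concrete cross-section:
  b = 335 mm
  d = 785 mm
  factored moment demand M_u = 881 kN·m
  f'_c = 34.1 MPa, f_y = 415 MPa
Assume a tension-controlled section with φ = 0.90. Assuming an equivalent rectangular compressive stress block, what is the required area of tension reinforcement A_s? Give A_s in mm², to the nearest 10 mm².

M_n = M_u/φ = 881/0.90 = 978.889 kN·m.
With M_n = 0.85 f'_c a b (d − a/2), solve the quadratic for a:
a = d − √(d² − 2M_n/(0.85 f'_c b)) = 785 − √(785² − 2 × 978.889×10⁶/(0.85 × 34.1 × 335)) = 141.11 mm.
A_s = 0.85 f'_c a b / f_y = 0.85 × 34.1 × 141.11 × 335 / 415 = 3301.6 mm².

A_s ≈ 3300 mm²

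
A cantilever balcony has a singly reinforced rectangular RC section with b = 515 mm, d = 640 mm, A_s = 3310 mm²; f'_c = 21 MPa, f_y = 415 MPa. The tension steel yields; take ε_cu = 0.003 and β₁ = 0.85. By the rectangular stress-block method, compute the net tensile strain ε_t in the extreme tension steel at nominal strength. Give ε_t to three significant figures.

a = A_s f_y/(0.85 f'_c b) = 149.43 mm.
β₁ = 0.85, so c = a/β₁ = 149.43/0.85 = 175.80 mm.
From the linear strain diagram with ε_cu = 0.003: ε_t = 0.003 (d − c)/c = 0.003 × (640 − 175.80)/175.80 = 0.00792.
Since ε_t ≥ 0.005, the section is tension-controlled.

ε_t ≈ 0.00792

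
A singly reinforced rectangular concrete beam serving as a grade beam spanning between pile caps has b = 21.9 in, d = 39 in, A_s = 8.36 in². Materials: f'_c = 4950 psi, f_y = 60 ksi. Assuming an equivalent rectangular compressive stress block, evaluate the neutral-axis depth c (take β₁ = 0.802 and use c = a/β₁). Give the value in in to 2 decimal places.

T = A_s f_y = 8.36 × 60 = 501.6 kips.
a = T/(0.85 f'_c b) = 501.6/(0.85 × 4.95 × 21.9) = 5.4436 in.
With β₁ = 0.802, c = a/β₁ = 5.4436/0.802 = 6.79 in.

c ≈ 6.79 in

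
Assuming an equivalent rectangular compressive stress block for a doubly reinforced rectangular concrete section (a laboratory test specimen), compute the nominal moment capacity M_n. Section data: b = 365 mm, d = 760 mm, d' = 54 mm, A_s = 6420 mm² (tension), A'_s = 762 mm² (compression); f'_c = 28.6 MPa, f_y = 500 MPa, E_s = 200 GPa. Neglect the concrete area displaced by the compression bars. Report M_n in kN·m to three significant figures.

M_n ≈ 1970 kN·m

Assume both tension and compression steel yield.
Net tension couple steel: A_s − A'_s = 5658 mm².
a = (A_s − A'_s) f_y / (0.85 f'_c b) = 2829000/(0.85 × 28.6 × 365) = 318.83 mm.
c = a/β₁ = 318.83/0.846 = 376.87 mm; ε'_s = 0.003(c − d')/c = 0.0026 ≥ f_y/E_s = 0.0025, so compression steel does yield.
M_n = (A_s − A'_s) f_y (d − a/2) + A'_s f_y (d − d') = [2829000 × (760 − 159.415) + 381000 × (760 − 54)] × 10⁻⁶ = 1699.05 + 268.99 = 1968.04 kN·m.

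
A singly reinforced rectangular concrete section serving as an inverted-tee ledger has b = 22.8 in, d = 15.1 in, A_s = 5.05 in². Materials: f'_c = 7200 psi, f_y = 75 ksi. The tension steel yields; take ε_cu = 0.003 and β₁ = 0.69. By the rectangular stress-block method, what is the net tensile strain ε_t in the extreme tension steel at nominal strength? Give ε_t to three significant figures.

ε_t ≈ 0.00852

a = A_s f_y/(0.85 f'_c b) = 2.714 in.
β₁ = 0.69, so c = a/β₁ = 2.714/0.69 = 3.933 in.
From the linear strain diagram with ε_cu = 0.003: ε_t = 0.003 (d − c)/c = 0.003 × (15.1 − 3.933)/3.933 = 0.00852.
Since ε_t ≥ 0.005, the section is tension-controlled.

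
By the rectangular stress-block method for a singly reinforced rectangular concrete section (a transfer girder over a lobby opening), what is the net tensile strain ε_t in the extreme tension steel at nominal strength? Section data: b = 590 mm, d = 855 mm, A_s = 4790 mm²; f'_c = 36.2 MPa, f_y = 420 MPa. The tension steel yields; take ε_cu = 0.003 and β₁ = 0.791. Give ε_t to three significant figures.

ε_t ≈ 0.0153

a = A_s f_y/(0.85 f'_c b) = 110.82 mm.
β₁ = 0.791, so c = a/β₁ = 110.82/0.791 = 140.10 mm.
From the linear strain diagram with ε_cu = 0.003: ε_t = 0.003 (d − c)/c = 0.003 × (855 − 140.10)/140.10 = 0.0153.
Since ε_t ≥ 0.005, the section is tension-controlled.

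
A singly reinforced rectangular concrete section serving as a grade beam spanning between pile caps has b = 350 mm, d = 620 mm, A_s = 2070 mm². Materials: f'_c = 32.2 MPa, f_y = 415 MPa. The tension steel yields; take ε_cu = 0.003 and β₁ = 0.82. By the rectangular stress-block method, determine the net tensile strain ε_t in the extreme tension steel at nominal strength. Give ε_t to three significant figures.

ε_t ≈ 0.0140

a = A_s f_y/(0.85 f'_c b) = 89.68 mm.
β₁ = 0.82, so c = a/β₁ = 89.68/0.82 = 109.37 mm.
From the linear strain diagram with ε_cu = 0.003: ε_t = 0.003 (d − c)/c = 0.003 × (620 − 109.37)/109.37 = 0.0140.
Since ε_t ≥ 0.005, the section is tension-controlled.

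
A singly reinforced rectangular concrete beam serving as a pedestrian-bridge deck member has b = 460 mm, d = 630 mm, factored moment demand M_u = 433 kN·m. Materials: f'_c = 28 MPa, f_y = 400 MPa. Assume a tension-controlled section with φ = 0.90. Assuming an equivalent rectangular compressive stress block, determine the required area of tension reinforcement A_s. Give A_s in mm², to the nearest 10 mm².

A_s ≈ 2030 mm²

M_n = M_u/φ = 433/0.90 = 481.111 kN·m.
With M_n = 0.85 f'_c a b (d − a/2), solve the quadratic for a:
a = d − √(d² − 2M_n/(0.85 f'_c b)) = 630 − √(630² − 2 × 481.111×10⁶/(0.85 × 28 × 460)) = 74.11 mm.
A_s = 0.85 f'_c a b / f_y = 0.85 × 28 × 74.11 × 460 / 400 = 2028.4 mm².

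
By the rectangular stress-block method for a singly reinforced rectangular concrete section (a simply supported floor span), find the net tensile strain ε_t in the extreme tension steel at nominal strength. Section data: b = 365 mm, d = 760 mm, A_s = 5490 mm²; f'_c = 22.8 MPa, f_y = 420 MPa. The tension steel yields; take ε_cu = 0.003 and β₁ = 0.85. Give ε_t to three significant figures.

a = A_s f_y/(0.85 f'_c b) = 325.97 mm.
β₁ = 0.85, so c = a/β₁ = 325.97/0.85 = 383.49 mm.
From the linear strain diagram with ε_cu = 0.003: ε_t = 0.003 (d − c)/c = 0.003 × (760 − 383.49)/383.49 = 0.00295.
ε_t < 0.004 — the section is over-reinforced for flexure under ACI limits.

ε_t ≈ 0.00295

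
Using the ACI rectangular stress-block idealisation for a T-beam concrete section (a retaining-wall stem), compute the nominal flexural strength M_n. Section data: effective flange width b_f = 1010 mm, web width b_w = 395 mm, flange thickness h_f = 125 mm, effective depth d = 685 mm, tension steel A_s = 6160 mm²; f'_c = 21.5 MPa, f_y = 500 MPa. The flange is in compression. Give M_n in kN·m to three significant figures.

Tension: T = A_s f_y = 6160 × 500 = 3080000 N.
Try a within the flange: a = T/(0.85 f'_c b_f) = 3080000/(0.85 × 21.5 × 1010) = 166.87 mm.
a = 166.87 > h_f = 125 mm: the block extends into the web. Split into flange-overhang and web parts.
C_f = 0.85 f'_c (b_f − b_w) h_f = 0.85 × 21.5 × (1010 − 395) × 125 = 1404891 N.
Remaining web compression depth: a_w = (T − C_f)/(0.85 f'_c b_w) = (3080000 − 1404891)/(0.85 × 21.5 × 395) = 232.05 mm.
M_n = C_f(d − h_f/2) + (T − C_f)(d − a_w/2) = 1404891 × (685 − 62.5) + 1675109 × (685 − 116.025) = 874.54 + 953.10 = 1827.64 × 10⁶ N·mm.
M_n = 1827.64 kN·m.

M_n ≈ 1830 kN·m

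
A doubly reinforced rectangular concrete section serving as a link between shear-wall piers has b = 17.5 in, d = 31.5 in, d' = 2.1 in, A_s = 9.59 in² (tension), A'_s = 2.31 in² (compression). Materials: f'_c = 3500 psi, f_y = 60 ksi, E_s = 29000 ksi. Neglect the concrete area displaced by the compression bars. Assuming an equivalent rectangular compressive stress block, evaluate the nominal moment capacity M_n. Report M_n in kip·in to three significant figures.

Assume both steels yield.
a = (A_s − A'_s) f_y/(0.85 f'_c b) = (9.59 − 2.31) × 60/(0.85 × 3.5 × 17.5) = 8.390 in.
c = a/β₁ = 8.390/0.85 = 9.871 in; ε'_s = 0.003(c − d')/c = 0.0024 ≥ ε_y = 0.0021, so the compression steel yields.
M_n = (A_s − A'_s) f_y (d − a/2) + A'_s f_y (d − d') = 436.8 × (31.5 − 4.195) + 138.6 × (31.5 − 2.1) = 11926.8 + 4074.8 = 16001.6 kip·in.

M_n ≈ 16000 kip·in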